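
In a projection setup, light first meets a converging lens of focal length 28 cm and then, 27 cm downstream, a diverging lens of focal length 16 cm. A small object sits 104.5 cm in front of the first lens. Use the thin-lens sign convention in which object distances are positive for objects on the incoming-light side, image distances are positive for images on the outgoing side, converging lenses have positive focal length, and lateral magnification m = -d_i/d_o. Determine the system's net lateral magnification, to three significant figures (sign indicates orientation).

-1.23

First lens: d_i1 = 1/(1/28 - 1/104.5) = 38.248 cm.
m_1 = -(38.248)/104.5 = -0.3660.
Since 38.248 cm > 27 cm, the first image lies past the second lens and serves as a virtual object: d_o2 = L - d_i1 = -11.248 cm.
Second lens: d_i2 = 1/(1/(-16) - 1/(-11.248)) = 37.876 cm.
m_2 = -(37.876)/(-11.248) = 3.3673.
The system's lateral magnification is m_1 m_2 = (-0.3660)(3.3673) = -1.2325.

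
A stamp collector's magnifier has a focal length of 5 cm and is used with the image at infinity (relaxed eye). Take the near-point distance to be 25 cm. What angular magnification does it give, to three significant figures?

5.00

M = D/f = 25/5 = 5.000.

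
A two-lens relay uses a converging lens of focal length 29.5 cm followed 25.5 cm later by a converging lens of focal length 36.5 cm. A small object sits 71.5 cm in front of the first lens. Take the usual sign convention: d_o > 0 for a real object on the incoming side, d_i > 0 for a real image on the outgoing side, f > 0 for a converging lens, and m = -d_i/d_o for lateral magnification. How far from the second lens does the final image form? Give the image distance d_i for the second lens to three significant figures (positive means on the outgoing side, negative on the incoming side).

Lens 1: 1/d_i1 = 1/f_1 - 1/d_o1 = 1/29.5 - 1/71.5 = 0.01991 cm^-1, so d_i1 = 50.220 cm.
Since 50.220 cm > 25.5 cm, the first image lies past the second lens and serves as a virtual object: d_o2 = L - d_i1 = -24.720 cm.
Lens 2: 1/d_i2 = 1/f_2 - 1/d_o2 = 1/36.5 - 1/(-24.720) = 0.06785 cm^-1, so d_i2 = 14.738 cm.

14.7 cm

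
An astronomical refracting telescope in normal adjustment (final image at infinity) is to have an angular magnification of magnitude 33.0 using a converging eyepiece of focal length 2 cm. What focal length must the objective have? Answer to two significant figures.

66 cm

|M| = f_obj/|f_eye|, so f_obj = |M| x |f_eye| = 33.0 x 2 = 66.000 cm.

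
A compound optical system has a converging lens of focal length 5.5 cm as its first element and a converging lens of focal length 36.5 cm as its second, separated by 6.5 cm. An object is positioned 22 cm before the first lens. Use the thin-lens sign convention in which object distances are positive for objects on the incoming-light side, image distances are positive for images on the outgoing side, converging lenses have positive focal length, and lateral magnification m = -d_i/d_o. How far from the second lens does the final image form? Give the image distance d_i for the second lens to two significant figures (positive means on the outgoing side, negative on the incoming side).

0.81 cm

Applying the thin-lens equation to the first lens, 1/5.5 = 1/22 + 1/d_i1, which gives d_i1 = 7.333 cm.
Since 7.333 cm > 6.5 cm, the first image lies past the second lens and serves as a virtual object: d_o2 = L - d_i1 = -0.833 cm.
Applying the thin-lens equation again with f_2 = 36.5 cm and d_o2 = -0.833 cm gives d_i2 = 0.815 cm.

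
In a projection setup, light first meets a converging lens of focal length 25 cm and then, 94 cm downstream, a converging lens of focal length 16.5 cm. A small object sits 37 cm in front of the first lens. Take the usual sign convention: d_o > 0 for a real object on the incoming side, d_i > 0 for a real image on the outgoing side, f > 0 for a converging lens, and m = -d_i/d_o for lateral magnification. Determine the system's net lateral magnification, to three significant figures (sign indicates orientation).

First lens: d_i1 = 1/(1/25 - 1/37) = 77.083 cm.
m_1 = -(77.083)/37 = -2.0833.
That image sits 16.917 cm in front of the second lens, so d_o2 = 16.917 cm.
Second lens: d_i2 = 1/(1/16.5 - 1/(16.917)) = 669.900 cm.
m_2 = -(669.900)/(16.917) = -39.6000.
Overall magnification: m = m_1 m_2 = 82.5000.

82.5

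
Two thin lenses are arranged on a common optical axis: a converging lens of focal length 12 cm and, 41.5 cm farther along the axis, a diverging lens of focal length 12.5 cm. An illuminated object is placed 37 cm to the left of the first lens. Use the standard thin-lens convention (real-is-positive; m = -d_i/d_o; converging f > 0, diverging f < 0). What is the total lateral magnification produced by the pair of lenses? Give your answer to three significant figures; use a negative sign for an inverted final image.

-0.166

First lens: d_i1 = 1/(1/12 - 1/37) = 17.760 cm.
m_1 = -(17.760)/37 = -0.4800.
The intermediate image is 17.760 cm to the right of lens 1, so d_o2 = L - d_i1 = 41.5 - 17.760 = 23.740 cm.
Second lens: d_i2 = 1/(1/(-12.5) - 1/(23.740)) = -8.188 cm.
m_2 = -(-8.188)/(23.740) = 0.3449.
The system's lateral magnification is m_1 m_2 = (-0.4800)(0.3449) = -0.1656.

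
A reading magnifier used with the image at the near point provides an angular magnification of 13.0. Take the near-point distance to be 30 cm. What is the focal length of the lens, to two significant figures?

2.5 cm

For the image at the near point, M = 1 + D/f.
f = D/(M - 1) = 30/(13.0 - 1) = 2.500 cm.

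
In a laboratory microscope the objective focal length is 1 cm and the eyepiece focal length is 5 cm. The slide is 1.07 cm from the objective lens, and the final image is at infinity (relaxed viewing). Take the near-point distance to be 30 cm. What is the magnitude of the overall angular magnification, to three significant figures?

Objective: 1/d_i = 1/f_obj - 1/d_o = 1/1 - 1/1.07 = 0.06542 cm^-1, so d_i = 15.286 cm.
m_obj = -d_i/d_o = -15.286/1.07 = -14.286.
Eyepiece angular magnification (image at infinity): M_eye = D/f_e = 30/5 = 6.000.
Overall M = m_obj x M_eye = (-14.286)(6.000) = -85.71.
|M| = 85.71.

85.7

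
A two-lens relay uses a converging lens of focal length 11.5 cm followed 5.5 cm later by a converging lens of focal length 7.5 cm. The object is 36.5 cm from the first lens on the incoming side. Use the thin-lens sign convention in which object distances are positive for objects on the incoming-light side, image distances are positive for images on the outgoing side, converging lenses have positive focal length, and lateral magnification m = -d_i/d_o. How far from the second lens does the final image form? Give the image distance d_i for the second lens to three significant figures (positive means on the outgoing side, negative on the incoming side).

Lens 1: 1/d_i1 = 1/f_1 - 1/d_o1 = 1/11.5 - 1/36.5 = 0.05956 cm^-1, so d_i1 = 16.790 cm.
Since 16.790 cm > 5.5 cm, the first image lies past the second lens and serves as a virtual object: d_o2 = L - d_i1 = -11.290 cm.
Lens 2: 1/d_i2 = 1/f_2 - 1/d_o2 = 1/7.5 - 1/(-11.290) = 0.22191 cm^-1, so d_i2 = 4.506 cm.

4.51 cm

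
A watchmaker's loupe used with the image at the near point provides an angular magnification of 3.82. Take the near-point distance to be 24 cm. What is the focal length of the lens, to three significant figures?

8.51 cm

For the image at the near point, M = 1 + D/f.
f = D/(M - 1) = 24/(3.82 - 1) = 8.511 cm.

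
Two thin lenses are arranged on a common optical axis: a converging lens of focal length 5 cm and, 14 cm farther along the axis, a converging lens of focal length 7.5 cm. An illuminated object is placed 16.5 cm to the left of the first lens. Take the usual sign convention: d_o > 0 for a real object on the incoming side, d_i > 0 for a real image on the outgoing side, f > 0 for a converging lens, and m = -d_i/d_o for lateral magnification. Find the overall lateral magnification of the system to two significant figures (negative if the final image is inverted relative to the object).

-4.8

Applying the thin-lens equation to the first lens, 1/5 = 1/16.5 + 1/d_i1, which gives d_i1 = 7.174 cm.
Its lateral magnification is m_1 = -d_i1/d_o1 = -(7.174)/16.5 = -0.4348.
That image sits 6.826 cm in front of the second lens, so d_o2 = 6.826 cm.
Applying the thin-lens equation again with f_2 = 7.5 cm and d_o2 = 6.826 cm gives d_i2 = -75.968 cm.
m_2 = -(-75.968)/(6.826) = 11.1290.
The system's lateral magnification is m_1 m_2 = (-0.4348)(11.1290) = -4.8387.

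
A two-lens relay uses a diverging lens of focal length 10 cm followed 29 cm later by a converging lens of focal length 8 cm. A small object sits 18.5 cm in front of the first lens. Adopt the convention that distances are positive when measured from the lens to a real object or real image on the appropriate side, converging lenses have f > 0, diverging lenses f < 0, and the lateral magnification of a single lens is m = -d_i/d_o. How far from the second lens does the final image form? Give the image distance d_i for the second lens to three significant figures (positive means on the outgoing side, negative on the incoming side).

Applying the thin-lens equation to the first lens, 1/(-10) = 1/18.5 + 1/d_i1, which gives d_i1 = -6.491 cm.
The intermediate image is virtual, 6.491 cm to the left of lens 1, so d_o2 = L - d_i1 = 29 - (-6.491) = 35.491 cm.
Applying the thin-lens equation again with f_2 = 8 cm and d_o2 = 35.491 cm gives d_i2 = 10.328 cm.

10.3 cm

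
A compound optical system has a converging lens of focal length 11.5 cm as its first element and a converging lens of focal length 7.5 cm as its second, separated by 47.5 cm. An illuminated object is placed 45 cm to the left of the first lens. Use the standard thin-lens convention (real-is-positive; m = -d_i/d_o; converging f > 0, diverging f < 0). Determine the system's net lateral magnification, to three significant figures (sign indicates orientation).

Applying the thin-lens equation to the first lens, 1/11.5 = 1/45 + 1/d_i1, which gives d_i1 = 15.448 cm.
Its lateral magnification is m_1 = -d_i1/d_o1 = -(15.448)/45 = -0.3433.
Object distance for lens 2: d_o2 = 47.5 - 15.448 = 32.052 cm.
Applying the thin-lens equation again with f_2 = 7.5 cm and d_o2 = 32.052 cm gives d_i2 = 9.791 cm.
m_2 = -(9.791)/(32.052) = -0.3055.
Total m = m_1 x m_2 = (-0.3433)(-0.3055) = 0.1049.

0.105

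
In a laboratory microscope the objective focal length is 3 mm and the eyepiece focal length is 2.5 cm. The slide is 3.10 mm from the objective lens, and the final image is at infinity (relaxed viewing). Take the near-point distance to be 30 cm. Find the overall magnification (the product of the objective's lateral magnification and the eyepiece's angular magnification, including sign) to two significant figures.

-360

Convert to cm: f_obj = 3 mm = 0.3 cm; d_o = 3.10 mm = 0.31 cm.
Objective: 1/d_i = 1/f_obj - 1/d_o = 1/0.3 - 1/0.31 = 0.10753 cm^-1, so d_i = 9.300 cm.
m_obj = -d_i/d_o = -9.300/0.31 = -30.000.
Eyepiece angular magnification (image at infinity): M_eye = D/f_e = 30/2.5 = 12.000.
Overall M = m_obj x M_eye = (-30.000)(12.000) = -360.00.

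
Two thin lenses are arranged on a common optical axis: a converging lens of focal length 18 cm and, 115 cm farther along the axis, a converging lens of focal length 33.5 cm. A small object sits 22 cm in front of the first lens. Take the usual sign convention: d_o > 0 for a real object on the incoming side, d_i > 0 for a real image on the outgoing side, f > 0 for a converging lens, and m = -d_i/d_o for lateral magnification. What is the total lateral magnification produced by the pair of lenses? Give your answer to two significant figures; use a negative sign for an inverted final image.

First lens: d_i1 = 1/(1/18 - 1/22) = 99.000 cm.
m_1 = -(99.000)/22 = -4.5000.
That image sits 16.000 cm in front of the second lens, so d_o2 = 16.000 cm.
Second lens: d_i2 = 1/(1/33.5 - 1/(16.000)) = -30.629 cm.
m_2 = -(-30.629)/(16.000) = 1.9143.
The system's lateral magnification is m_1 m_2 = (-4.5000)(1.9143) = -8.6143.

-8.6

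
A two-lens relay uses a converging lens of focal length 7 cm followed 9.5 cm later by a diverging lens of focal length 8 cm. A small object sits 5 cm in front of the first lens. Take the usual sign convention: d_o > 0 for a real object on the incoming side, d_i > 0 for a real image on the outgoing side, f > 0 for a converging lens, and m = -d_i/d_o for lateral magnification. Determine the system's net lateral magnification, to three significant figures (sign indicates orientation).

Applying the thin-lens equation to the first lens, 1/7 = 1/5 + 1/d_i1, which gives d_i1 = -17.500 cm.
Its lateral magnification is m_1 = -d_i1/d_o1 = -(-17.500)/5 = 3.5000.
The intermediate image is virtual, 17.500 cm to the left of lens 1, so d_o2 = L - d_i1 = 9.5 - (-17.500) = 27.000 cm.
Applying the thin-lens equation again with f_2 = -8 cm and d_o2 = 27.000 cm gives d_i2 = -6.171 cm.
m_2 = -(-6.171)/(27.000) = 0.2286.
Overall magnification: m = m_1 m_2 = 0.8000.

0.800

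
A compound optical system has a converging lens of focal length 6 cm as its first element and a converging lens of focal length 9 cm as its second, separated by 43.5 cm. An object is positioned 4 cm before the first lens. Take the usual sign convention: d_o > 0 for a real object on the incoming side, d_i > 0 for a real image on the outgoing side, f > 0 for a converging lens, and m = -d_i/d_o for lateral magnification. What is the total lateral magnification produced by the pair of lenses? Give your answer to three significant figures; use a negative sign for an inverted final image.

First lens: d_i1 = 1/(1/6 - 1/4) = -12.000 cm.
m_1 = -(-12.000)/4 = 3.0000.
The intermediate image is virtual, 12.000 cm to the left of lens 1, so d_o2 = L - d_i1 = 43.5 - (-12.000) = 55.500 cm.
Second lens: d_i2 = 1/(1/9 - 1/(55.500)) = 10.742 cm.
m_2 = -(10.742)/(55.500) = -0.1935.
Overall magnification: m = m_1 m_2 = -0.5806.

-0.581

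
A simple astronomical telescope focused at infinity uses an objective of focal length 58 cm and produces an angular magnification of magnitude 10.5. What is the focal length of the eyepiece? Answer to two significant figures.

|M| = f_obj/f_eye, so f_eye = f_obj/|M| = 58/10.5 = 5.524 cm.

5.5 cm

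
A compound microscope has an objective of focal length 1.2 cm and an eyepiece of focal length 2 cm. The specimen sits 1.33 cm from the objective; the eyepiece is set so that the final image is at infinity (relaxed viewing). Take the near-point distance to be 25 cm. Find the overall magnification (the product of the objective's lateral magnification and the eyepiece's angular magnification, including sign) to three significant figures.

Objective: 1/d_i = 1/f_obj - 1/d_o = 1/1.2 - 1/1.33 = 0.08145 cm^-1, so d_i = 12.277 cm.
m_obj = -d_i/d_o = -12.277/1.33 = -9.231.
Eyepiece angular magnification (image at infinity): M_eye = D/f_e = 25/2 = 12.500.
Overall M = m_obj x M_eye = (-9.231)(12.500) = -115.38.

-115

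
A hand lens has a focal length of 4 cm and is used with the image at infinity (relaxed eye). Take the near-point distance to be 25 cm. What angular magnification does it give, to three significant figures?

M = D/f = 25/4 = 6.250.

6.25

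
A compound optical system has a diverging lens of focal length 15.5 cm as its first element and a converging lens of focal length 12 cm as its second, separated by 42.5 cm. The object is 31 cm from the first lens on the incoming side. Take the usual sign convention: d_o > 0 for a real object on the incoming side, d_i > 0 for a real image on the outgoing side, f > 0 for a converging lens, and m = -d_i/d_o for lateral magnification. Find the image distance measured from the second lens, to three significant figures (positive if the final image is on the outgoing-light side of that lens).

15.5 cm

Lens 1: 1/d_i1 = 1/f_1 - 1/d_o1 = 1/(-15.5) - 1/31 = -0.09677 cm^-1, so d_i1 = -10.333 cm.
With d_i1 < 0 the first image is virtual and lies on the object side; the object distance for lens 2 is d_o2 = 42.5 - (-10.333) = 52.833 cm.
Lens 2: 1/d_i2 = 1/f_2 - 1/d_o2 = 1/12 - 1/(52.833) = 0.06441 cm^-1, so d_i2 = 15.527 cm.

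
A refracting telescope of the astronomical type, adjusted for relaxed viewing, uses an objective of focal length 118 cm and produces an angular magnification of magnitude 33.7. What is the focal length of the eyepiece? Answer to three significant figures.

|M| = f_obj/f_eye, so f_eye = f_obj/|M| = 118/33.7 = 3.501 cm.

3.50 cm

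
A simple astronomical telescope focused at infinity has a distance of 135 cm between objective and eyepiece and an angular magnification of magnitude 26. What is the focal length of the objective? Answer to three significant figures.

In normal adjustment the tube length equals f_obj + f_eye and |M| = f_obj/f_eye.
So f_obj = 26 f_eye and 26 f_eye + f_eye = 135 cm, giving f_eye = 135/27 = 5.000 cm and f_obj = 130.000 cm.

130 cm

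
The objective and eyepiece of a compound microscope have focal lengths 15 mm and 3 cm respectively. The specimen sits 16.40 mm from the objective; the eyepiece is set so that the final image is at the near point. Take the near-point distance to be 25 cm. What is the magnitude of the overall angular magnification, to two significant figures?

Convert to cm: f_obj = 15 mm = 1.5 cm; d_o = 16.40 mm = 1.64 cm.
Objective: 1/d_i = 1/f_obj - 1/d_o = 1/1.5 - 1/1.64 = 0.05691 cm^-1, so d_i = 17.571 cm.
m_obj = -d_i/d_o = -17.571/1.64 = -10.714.
Eyepiece angular magnification (image at near point): M_eye = 1 + D/f_e = 1 + 25/3 = 9.333.
Overall M = m_obj x M_eye = (-10.714)(9.333) = -100.00.
|M| = 100.00.

100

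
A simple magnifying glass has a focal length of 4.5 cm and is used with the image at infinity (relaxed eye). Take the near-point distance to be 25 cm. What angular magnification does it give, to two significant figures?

5.6

M = D/f = 25/4.5 = 5.556.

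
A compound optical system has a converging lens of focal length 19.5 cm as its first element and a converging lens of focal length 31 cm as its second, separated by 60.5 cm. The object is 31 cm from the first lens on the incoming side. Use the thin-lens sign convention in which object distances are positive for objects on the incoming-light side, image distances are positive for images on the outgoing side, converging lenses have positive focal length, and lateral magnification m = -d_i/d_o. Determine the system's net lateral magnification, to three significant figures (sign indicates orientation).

First lens: d_i1 = 1/(1/19.5 - 1/31) = 52.565 cm.
m_1 = -(52.565)/31 = -1.6957.
Object distance for lens 2: d_o2 = 60.5 - 52.565 = 7.935 cm.
Second lens: d_i2 = 1/(1/31 - 1/(7.935)) = -10.664 cm.
m_2 = -(-10.664)/(7.935) = 1.3440.
Overall magnification: m = m_1 m_2 = -2.2790.

-2.28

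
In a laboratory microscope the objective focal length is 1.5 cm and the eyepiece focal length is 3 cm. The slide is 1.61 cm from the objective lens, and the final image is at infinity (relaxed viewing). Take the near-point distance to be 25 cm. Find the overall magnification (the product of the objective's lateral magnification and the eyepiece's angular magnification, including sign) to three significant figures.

Objective: 1/d_i = 1/f_obj - 1/d_o = 1/1.5 - 1/1.61 = 0.04555 cm^-1, so d_i = 21.955 cm.
m_obj = -d_i/d_o = -21.955/1.61 = -13.636.
Eyepiece angular magnification (image at infinity): M_eye = D/f_e = 25/3 = 8.333.
Overall M = m_obj x M_eye = (-13.636)(8.333) = -113.64.

-114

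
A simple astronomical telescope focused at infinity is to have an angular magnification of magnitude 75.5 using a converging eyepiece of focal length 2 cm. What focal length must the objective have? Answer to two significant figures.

150 cm

|M| = f_obj/|f_eye|, so f_obj = |M| x |f_eye| = 75.5 x 2 = 151.000 cm.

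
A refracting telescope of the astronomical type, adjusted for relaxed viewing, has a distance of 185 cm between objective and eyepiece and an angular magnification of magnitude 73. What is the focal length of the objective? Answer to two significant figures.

In normal adjustment the tube length equals f_obj + f_eye and |M| = f_obj/f_eye.
So f_obj = 73 f_eye and 73 f_eye + f_eye = 185 cm, giving f_eye = 185/74 = 2.500 cm and f_obj = 182.500 cm.

180 cm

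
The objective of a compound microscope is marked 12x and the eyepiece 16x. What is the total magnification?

192

The overall magnification of a compound microscope is the product of the objective and eyepiece magnifications:
M = M_obj x M_eye = 12 x 16 = 192.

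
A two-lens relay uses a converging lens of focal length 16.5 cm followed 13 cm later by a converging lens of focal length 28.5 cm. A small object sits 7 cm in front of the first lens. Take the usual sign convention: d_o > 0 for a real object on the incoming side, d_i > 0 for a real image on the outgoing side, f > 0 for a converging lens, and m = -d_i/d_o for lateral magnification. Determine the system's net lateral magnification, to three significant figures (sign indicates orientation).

First lens: d_i1 = 1/(1/16.5 - 1/7) = -12.158 cm.
m_1 = -(-12.158)/7 = 1.7368.
The intermediate image is virtual, 12.158 cm to the left of lens 1, so d_o2 = L - d_i1 = 13 - (-12.158) = 25.158 cm.
Second lens: d_i2 = 1/(1/28.5 - 1/(25.158)) = -214.535 cm.
m_2 = -(-214.535)/(25.158) = 8.5276.
The system's lateral magnification is m_1 m_2 = (1.7368)(8.5276) = 14.8110.

14.8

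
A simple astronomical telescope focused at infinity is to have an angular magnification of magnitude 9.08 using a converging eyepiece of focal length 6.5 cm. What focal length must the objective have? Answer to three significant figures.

59.0 cm

|M| = f_obj/|f_eye|, so f_obj = |M| x |f_eye| = 9.08 x 6.5 = 59.020 cm.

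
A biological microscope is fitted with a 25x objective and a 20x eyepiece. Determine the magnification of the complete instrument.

500

The overall magnification of a compound microscope is the product of the objective and eyepiece magnifications:
M = M_obj x M_eye = 25 x 20 = 500.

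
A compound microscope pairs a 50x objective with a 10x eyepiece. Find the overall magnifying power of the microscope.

The overall magnification of a compound microscope is the product of the objective and eyepiece magnifications:
M = M_obj x M_eye = 50 x 10 = 500.

500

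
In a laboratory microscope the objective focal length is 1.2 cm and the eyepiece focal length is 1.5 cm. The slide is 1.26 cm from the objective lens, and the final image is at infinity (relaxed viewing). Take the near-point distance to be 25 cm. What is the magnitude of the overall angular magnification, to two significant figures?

330

Objective: 1/d_i = 1/f_obj - 1/d_o = 1/1.2 - 1/1.26 = 0.03968 cm^-1, so d_i = 25.200 cm.
m_obj = -d_i/d_o = -25.200/1.26 = -20.000.
Eyepiece angular magnification (image at infinity): M_eye = D/f_e = 25/1.5 = 16.667.
Overall M = m_obj x M_eye = (-20.000)(16.667) = -333.33.
|M| = 333.33.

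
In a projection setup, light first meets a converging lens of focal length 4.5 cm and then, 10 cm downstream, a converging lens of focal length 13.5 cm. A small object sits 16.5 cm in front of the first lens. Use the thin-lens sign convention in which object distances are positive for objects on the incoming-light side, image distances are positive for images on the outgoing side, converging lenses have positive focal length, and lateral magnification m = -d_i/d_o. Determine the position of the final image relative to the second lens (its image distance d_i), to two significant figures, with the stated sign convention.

Lens 1: 1/d_i1 = 1/f_1 - 1/d_o1 = 1/4.5 - 1/16.5 = 0.16162 cm^-1, so d_i1 = 6.188 cm.
Object distance for lens 2: d_o2 = 10 - 6.188 = 3.812 cm.
Lens 2: 1/d_i2 = 1/f_2 - 1/d_o2 = 1/13.5 - 1/(3.812) = -0.18822 cm^-1, so d_i2 = -5.313 cm.

-5.3 cm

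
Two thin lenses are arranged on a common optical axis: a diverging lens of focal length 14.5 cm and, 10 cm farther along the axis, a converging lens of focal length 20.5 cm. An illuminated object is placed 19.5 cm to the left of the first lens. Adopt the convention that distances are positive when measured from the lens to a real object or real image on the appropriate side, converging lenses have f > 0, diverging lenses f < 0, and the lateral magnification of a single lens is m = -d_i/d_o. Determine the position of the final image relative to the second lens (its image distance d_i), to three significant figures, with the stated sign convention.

Lens 1: 1/d_i1 = 1/f_1 - 1/d_o1 = 1/(-14.5) - 1/19.5 = -0.12025 cm^-1, so d_i1 = -8.316 cm.
The intermediate image is virtual, 8.316 cm to the left of lens 1, so d_o2 = L - d_i1 = 10 - (-8.316) = 18.316 cm.
Lens 2: 1/d_i2 = 1/f_2 - 1/d_o2 = 1/20.5 - 1/(18.316) = -0.00582 cm^-1, so d_i2 = -171.938 cm.

-172 cm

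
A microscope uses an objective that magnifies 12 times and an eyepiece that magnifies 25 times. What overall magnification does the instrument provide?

The overall magnification of a compound microscope is the product of the objective and eyepiece magnifications:
M = M_obj x M_eye = 12 x 25 = 300.

300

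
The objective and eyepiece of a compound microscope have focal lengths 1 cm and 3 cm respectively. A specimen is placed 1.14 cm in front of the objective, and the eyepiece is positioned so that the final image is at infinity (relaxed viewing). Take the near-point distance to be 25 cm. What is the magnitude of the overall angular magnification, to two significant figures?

Objective: 1/d_i = 1/f_obj - 1/d_o = 1/1 - 1/1.14 = 0.12281 cm^-1, so d_i = 8.143 cm.
m_obj = -d_i/d_o = -8.143/1.14 = -7.143.
Eyepiece angular magnification (image at infinity): M_eye = D/f_e = 25/3 = 8.333.
Overall M = m_obj x M_eye = (-7.143)(8.333) = -59.52.
|M| = 59.52.

60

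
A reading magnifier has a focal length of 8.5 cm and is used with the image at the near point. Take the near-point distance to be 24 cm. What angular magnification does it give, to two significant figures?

M = 1 + D/f = 1 + 24/8.5 = 3.824.

3.8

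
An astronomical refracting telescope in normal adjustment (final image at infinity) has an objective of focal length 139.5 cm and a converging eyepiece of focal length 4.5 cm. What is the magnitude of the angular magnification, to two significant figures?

|M| = f_obj/|f_eye| = 139.5/4.5 = 31.000.

31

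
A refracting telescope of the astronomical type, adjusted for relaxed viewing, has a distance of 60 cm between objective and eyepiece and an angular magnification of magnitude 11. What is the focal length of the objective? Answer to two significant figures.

55 cm

In normal adjustment the tube length equals f_obj + f_eye and |M| = f_obj/f_eye.
So f_obj = 11 f_eye and 11 f_eye + f_eye = 60 cm, giving f_eye = 60/12 = 5.000 cm and f_obj = 55.000 cm.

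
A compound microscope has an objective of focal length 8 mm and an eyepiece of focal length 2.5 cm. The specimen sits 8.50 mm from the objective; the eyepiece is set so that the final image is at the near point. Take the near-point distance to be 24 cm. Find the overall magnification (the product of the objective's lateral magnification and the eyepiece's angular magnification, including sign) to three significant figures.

-170

Convert to cm: f_obj = 8 mm = 0.8 cm; d_o = 8.50 mm = 0.85 cm.
Objective: 1/d_i = 1/f_obj - 1/d_o = 1/0.8 - 1/0.85 = 0.07353 cm^-1, so d_i = 13.600 cm.
m_obj = -d_i/d_o = -13.600/0.85 = -16.000.
Eyepiece angular magnification (image at near point): M_eye = 1 + D/f_e = 1 + 24/2.5 = 10.600.
Overall M = m_obj x M_eye = (-16.000)(10.600) = -169.60.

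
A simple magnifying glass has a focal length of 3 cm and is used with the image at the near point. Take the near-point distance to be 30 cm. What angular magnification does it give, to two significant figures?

M = 1 + D/f = 1 + 30/3 = 11.000.

11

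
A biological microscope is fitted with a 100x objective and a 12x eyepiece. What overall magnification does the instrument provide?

1200

The overall magnification of a compound microscope is the product of the objective and eyepiece magnifications:
M = M_obj x M_eye = 100 x 12 = 1200.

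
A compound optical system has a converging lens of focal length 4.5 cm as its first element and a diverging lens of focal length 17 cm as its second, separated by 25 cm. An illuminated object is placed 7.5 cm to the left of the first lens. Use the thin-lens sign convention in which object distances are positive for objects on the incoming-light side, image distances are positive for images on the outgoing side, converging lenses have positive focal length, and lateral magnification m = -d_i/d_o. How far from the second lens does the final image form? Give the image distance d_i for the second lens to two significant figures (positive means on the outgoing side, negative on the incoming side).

-7.6 cm

Applying the thin-lens equation to the first lens, 1/4.5 = 1/7.5 + 1/d_i1, which gives d_i1 = 11.250 cm.
The intermediate image is 11.250 cm to the right of lens 1, so d_o2 = L - d_i1 = 25 - 11.250 = 13.750 cm.
Applying the thin-lens equation again with f_2 = -17 cm and d_o2 = 13.750 cm gives d_i2 = -7.602 cm.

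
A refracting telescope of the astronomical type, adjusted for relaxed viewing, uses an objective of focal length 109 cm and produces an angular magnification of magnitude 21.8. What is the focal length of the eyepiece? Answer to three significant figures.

5.00 cm

|M| = f_obj/f_eye, so f_eye = f_obj/|M| = 109/21.8 = 5.000 cm.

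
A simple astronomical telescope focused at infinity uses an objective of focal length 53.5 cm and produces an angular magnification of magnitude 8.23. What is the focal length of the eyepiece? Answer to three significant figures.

6.50 cm

|M| = f_obj/f_eye, so f_eye = f_obj/|M| = 53.5/8.23 = 6.501 cm.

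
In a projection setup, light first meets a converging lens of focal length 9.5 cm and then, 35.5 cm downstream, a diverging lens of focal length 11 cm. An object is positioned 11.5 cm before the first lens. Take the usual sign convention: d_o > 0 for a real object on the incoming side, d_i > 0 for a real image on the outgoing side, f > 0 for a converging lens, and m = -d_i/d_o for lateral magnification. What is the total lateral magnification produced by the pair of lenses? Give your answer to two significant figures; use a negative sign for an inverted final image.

Lens 1: 1/d_i1 = 1/f_1 - 1/d_o1 = 1/9.5 - 1/11.5 = 0.01831 cm^-1, so d_i1 = 54.625 cm.
m_1 = -(54.625)/11.5 = -4.7500.
This image would form 54.625 cm past lens 1, i.e. 19.125 cm beyond lens 2, so it is a virtual object for lens 2: d_o2 = 35.5 - 54.625 = -19.125 cm.
Lens 2: 1/d_i2 = 1/f_2 - 1/d_o2 = 1/(-11) - 1/(-19.125) = -0.03862 cm^-1, so d_i2 = -25.892 cm.
m_2 = -(-25.892)/(-19.125) = -1.3538.
The system's lateral magnification is m_1 m_2 = (-4.7500)(-1.3538) = 6.4308.

6.4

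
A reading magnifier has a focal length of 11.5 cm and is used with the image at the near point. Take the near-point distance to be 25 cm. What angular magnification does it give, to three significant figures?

3.17

M = 1 + D/f = 1 + 25/11.5 = 3.174.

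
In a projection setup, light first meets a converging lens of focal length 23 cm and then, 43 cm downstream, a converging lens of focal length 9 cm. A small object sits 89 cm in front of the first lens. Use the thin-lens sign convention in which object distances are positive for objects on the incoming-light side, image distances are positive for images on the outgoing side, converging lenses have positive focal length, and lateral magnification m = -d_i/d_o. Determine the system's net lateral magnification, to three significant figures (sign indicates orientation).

Lens 1: 1/d_i1 = 1/f_1 - 1/d_o1 = 1/23 - 1/89 = 0.03224 cm^-1, so d_i1 = 31.015 cm.
m_1 = -(31.015)/89 = -0.3485.
Object distance for lens 2: d_o2 = 43 - 31.015 = 11.985 cm.
Lens 2: 1/d_i2 = 1/f_2 - 1/d_o2 = 1/9 - 1/(11.985) = 0.02767 cm^-1, so d_i2 = 36.137 cm.
m_2 = -(36.137)/(11.985) = -3.0152.
The system's lateral magnification is m_1 m_2 = (-0.3485)(-3.0152) = 1.0508.

1.05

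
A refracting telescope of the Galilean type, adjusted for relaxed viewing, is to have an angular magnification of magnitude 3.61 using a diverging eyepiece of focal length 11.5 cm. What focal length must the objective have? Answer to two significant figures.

42 cm

|M| = f_obj/|f_eye|, so f_obj = |M| x |f_eye| = 3.61 x 11.5 = 41.515 cm.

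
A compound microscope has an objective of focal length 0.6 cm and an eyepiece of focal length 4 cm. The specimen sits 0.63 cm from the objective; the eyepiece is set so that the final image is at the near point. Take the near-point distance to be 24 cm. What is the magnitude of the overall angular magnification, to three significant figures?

Objective: 1/d_i = 1/f_obj - 1/d_o = 1/0.6 - 1/0.63 = 0.07937 cm^-1, so d_i = 12.600 cm.
m_obj = -d_i/d_o = -12.600/0.63 = -20.000.
Eyepiece angular magnification (image at near point): M_eye = 1 + D/f_e = 1 + 24/4 = 7.000.
Overall M = m_obj x M_eye = (-20.000)(7.000) = -140.00.
|M| = 140.00.

140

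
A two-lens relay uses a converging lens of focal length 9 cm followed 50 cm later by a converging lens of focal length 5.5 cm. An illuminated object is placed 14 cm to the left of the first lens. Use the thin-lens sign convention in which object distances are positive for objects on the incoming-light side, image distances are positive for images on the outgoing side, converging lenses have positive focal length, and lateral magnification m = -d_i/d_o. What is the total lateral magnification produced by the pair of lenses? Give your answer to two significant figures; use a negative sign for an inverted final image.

0.51

Lens 1: 1/d_i1 = 1/f_1 - 1/d_o1 = 1/9 - 1/14 = 0.03968 cm^-1, so d_i1 = 25.200 cm.
m_1 = -(25.200)/14 = -1.8000.
Object distance for lens 2: d_o2 = 50 - 25.200 = 24.800 cm.
Lens 2: 1/d_i2 = 1/f_2 - 1/d_o2 = 1/5.5 - 1/(24.800) = 0.14150 cm^-1, so d_i2 = 7.067 cm.
m_2 = -(7.067)/(24.800) = -0.2850.
Overall magnification: m = m_1 m_2 = 0.5130.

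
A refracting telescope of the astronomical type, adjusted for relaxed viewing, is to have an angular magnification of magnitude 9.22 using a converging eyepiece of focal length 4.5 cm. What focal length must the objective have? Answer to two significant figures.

|M| = f_obj/|f_eye|, so f_obj = |M| x |f_eye| = 9.22 x 4.5 = 41.490 cm.

41 cm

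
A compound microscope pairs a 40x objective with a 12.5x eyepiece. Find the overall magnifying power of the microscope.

500

The overall magnification of a compound microscope is the product of the objective and eyepiece magnifications:
M = M_obj x M_eye = 40 x 12.5 = 500.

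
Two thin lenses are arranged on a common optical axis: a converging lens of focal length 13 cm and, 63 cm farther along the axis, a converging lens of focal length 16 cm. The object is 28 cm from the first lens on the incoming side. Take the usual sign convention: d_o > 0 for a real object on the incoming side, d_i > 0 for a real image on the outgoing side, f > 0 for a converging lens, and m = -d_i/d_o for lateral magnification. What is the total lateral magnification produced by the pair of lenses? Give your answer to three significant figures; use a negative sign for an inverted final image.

Applying the thin-lens equation to the first lens, 1/13 = 1/28 + 1/d_i1, which gives d_i1 = 24.267 cm.
Its lateral magnification is m_1 = -d_i1/d_o1 = -(24.267)/28 = -0.8667.
Object distance for lens 2: d_o2 = 63 - 24.267 = 38.733 cm.
Applying the thin-lens equation again with f_2 = 16 cm and d_o2 = 38.733 cm gives d_i2 = 27.261 cm.
m_2 = -(27.261)/(38.733) = -0.7038.
Total m = m_1 x m_2 = (-0.8667)(-0.7038) = 0.6100.

0.610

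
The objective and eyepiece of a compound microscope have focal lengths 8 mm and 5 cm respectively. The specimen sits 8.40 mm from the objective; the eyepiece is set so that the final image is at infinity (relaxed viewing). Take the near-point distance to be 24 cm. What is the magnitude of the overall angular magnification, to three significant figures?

96.0

Convert to cm: f_obj = 8 mm = 0.8 cm; d_o = 8.40 mm = 0.84 cm.
Objective: 1/d_i = 1/f_obj - 1/d_o = 1/0.8 - 1/0.84 = 0.05952 cm^-1, so d_i = 16.800 cm.
m_obj = -d_i/d_o = -16.800/0.84 = -20.000.
Eyepiece angular magnification (image at infinity): M_eye = D/f_e = 24/5 = 4.800.
Overall M = m_obj x M_eye = (-20.000)(4.800) = -96.00.
|M| = 96.00.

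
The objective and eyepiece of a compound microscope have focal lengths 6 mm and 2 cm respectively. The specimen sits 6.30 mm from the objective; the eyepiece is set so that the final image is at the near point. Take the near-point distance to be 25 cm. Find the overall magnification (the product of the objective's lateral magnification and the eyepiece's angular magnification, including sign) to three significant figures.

-270

Convert to cm: f_obj = 6 mm = 0.6 cm; d_o = 6.30 mm = 0.63 cm.
Objective: 1/d_i = 1/f_obj - 1/d_o = 1/0.6 - 1/0.63 = 0.07937 cm^-1, so d_i = 12.600 cm.
m_obj = -d_i/d_o = -12.600/0.63 = -20.000.
Eyepiece angular magnification (image at near point): M_eye = 1 + D/f_e = 1 + 25/2 = 13.500.
Overall M = m_obj x M_eye = (-20.000)(13.500) = -270.00.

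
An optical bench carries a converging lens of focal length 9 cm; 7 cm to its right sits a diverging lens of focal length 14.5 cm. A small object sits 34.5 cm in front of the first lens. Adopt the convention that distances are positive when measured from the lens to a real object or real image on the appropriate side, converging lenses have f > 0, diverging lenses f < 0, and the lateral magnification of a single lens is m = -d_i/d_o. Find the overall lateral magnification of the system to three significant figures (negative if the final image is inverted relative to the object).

First lens: d_i1 = 1/(1/9 - 1/34.5) = 12.176 cm.
m_1 = -(12.176)/34.5 = -0.3529.
Since 12.176 cm > 7 cm, the first image lies past the second lens and serves as a virtual object: d_o2 = L - d_i1 = -5.176 cm.
Second lens: d_i2 = 1/(1/(-14.5) - 1/(-5.176)) = 8.050 cm.
m_2 = -(8.050)/(-5.176) = 1.5552.
The system's lateral magnification is m_1 m_2 = (-0.3529)(1.5552) = -0.5489.

-0.549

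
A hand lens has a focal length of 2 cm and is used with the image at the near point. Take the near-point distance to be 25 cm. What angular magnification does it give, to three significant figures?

13.5

M = 1 + D/f = 1 + 25/2 = 13.500.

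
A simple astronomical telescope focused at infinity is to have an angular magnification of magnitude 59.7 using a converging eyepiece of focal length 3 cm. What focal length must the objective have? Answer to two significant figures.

180 cm

|M| = f_obj/|f_eye|, so f_obj = |M| x |f_eye| = 59.7 x 3 = 179.100 cm.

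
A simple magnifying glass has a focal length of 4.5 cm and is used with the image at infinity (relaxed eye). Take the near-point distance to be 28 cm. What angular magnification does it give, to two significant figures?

M = D/f = 28/4.5 = 6.222.

6.2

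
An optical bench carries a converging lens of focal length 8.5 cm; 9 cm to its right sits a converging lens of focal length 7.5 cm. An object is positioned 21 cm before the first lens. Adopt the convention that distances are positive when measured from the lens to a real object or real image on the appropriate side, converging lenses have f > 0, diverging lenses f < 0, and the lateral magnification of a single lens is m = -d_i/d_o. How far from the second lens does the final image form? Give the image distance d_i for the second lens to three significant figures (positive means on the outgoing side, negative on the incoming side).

3.10 cm

First lens: d_i1 = 1/(1/8.5 - 1/21) = 14.280 cm.
This image would form 14.280 cm past lens 1, i.e. 5.280 cm beyond lens 2, so it is a virtual object for lens 2: d_o2 = 9 - 14.280 = -5.280 cm.
Second lens: d_i2 = 1/(1/7.5 - 1/(-5.280)) = 3.099 cm.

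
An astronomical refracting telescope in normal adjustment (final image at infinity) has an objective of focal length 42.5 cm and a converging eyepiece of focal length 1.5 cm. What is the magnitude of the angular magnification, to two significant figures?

|M| = f_obj/|f_eye| = 42.5/1.5 = 28.333.

28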